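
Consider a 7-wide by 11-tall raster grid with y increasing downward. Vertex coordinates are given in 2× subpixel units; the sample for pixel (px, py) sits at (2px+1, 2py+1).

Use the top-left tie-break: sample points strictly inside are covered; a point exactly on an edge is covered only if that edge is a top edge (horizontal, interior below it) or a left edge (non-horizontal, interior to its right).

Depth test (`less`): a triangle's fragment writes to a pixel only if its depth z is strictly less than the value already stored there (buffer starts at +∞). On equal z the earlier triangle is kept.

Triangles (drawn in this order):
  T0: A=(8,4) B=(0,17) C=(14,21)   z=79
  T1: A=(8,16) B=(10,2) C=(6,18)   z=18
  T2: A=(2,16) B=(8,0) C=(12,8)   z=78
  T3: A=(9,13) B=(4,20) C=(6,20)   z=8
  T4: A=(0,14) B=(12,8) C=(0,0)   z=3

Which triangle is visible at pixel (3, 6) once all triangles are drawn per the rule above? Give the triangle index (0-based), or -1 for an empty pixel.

T0:
  2·area = 214  (B↔C swapped to make it positive)
  edge (8, 4)→(14, 21): d=(6,17) right/bottom  bias=-1
  edge (14, 21)→(0, 17): d=(-14,-4) top-left  bias=+0
  edge (0, 17)→(8, 4): d=(8,-13) top-left  bias=+0
    (3,3)@(7, 7): e=[35,168,11] → #
    (4,3)@(9, 7): e=[1,176,37] → #
    (5,3)@(11, 7): e=[-33,184,63] → ·
    (2,4)@(5, 9): e=[81,132,1] → #
    (5,4)@(11, 9): e=[-21,156,79] → ·
    (2,5)@(5, 11): e=[93,104,17] → #
    (5,5)@(11, 11): e=[-9,128,95] → ·
    (1,6)@(3, 13): e=[139,68,7] → #
    (5,6)@(11, 13): e=[3,100,111] → #
    (6,6)@(13, 13): e=[-31,108,137] → ·
    (1,7)@(3, 15): e=[151,40,23] → #
    (6,7)@(13, 15): e=[-19,80,153] → ·
    (3,9)@(7, 19): e=[107,0,107] → #  [on edge]
  covered (28 px):
    · · · · · · ·
    · · · · · · ·
    · · · · · · ·
    · · · # # · ·
    · · # # # · ·
    · · # # # · ·
    · # # # # # ·
    · # # # # # ·
    # # # # # # ·
    · · · # # # #
    · · · · · · ·
T1:
  2·area = 24  (B↔C swapped to make it positive)
  edge (8, 16)→(6, 18): d=(-2,2) right/bottom  bias=-1
  edge (6, 18)→(10, 2): d=(4,-16) top-left  bias=+0
  edge (10, 2)→(8, 16): d=(-2,14) right/bottom  bias=-1
    (4,3)@(9, 7): e=[16,4,4] → #
    (5,3)@(11, 7): e=[12,36,-24] → ·
    (4,4)@(9, 9): e=[12,12,0] → ·  [on edge]
    (6,5)@(13, 11): e=[0,84,-60] → ·  [on edge]
    (5,6)@(11, 13): e=[0,60,-36] → ·  [on edge]
    (3,7)@(7, 15): e=[4,4,16] → #
    (4,7)@(9, 15): e=[0,36,-12] → ·  [on edge]
    (3,8)@(7, 17): e=[0,12,12] → ·  [on edge]
    (2,9)@(5, 19): e=[0,-12,36] → ·  [on edge]
    (1,10)@(3, 21): e=[0,-36,60] → ·  [on edge]
  covered (2 px):
    · · · · · · ·
    · · · · · · ·
    · · · · · · ·
    · · · · # · ·
    · · · · · · ·
    · · · · · · ·
    · · · · · · ·
    · · · # · · ·
    · · · · · · ·
    · · · · · · ·
    · · · · · · ·
T2:
  2·area = 112
  edge (2, 16)→(8, 0): d=(6,-16) top-left  bias=+0
  edge (8, 0)→(12, 8): d=(4,8) right/bottom  bias=-1
  edge (12, 8)→(2, 16): d=(-10,8) right/bottom  bias=-1
    (3,1)@(7, 3): e=[2,20,90] → #
    (4,1)@(9, 3): e=[34,4,74] → #
    (5,1)@(11, 3): e=[66,-12,58] → ·
    (3,2)@(7, 5): e=[14,28,70] → #
    (5,2)@(11, 5): e=[78,-4,38] → ·
    (3,3)@(7, 7): e=[26,36,50] → #
    (5,3)@(11, 7): e=[90,4,18] → #
    (6,3)@(13, 7): e=[122,-12,2] → ·
    (2,4)@(5, 9): e=[6,60,46] → #
    (5,4)@(11, 9): e=[102,12,-2] → ·
    (2,5)@(5, 11): e=[18,68,26] → #
    (4,5)@(9, 11): e=[82,36,-6] → ·
  covered (14 px):
    · · · · · · ·
    · · · # # · ·
    · · · # # · ·
    · · · # # # ·
    · · # # # · ·
    · · # # · · ·
    · · # · · · ·
    · # · · · · ·
    · · · · · · ·
    · · · · · · ·
    · · · · · · ·
T3:
  2·area = 14  (B↔C swapped to make it positive)
  edge (9, 13)→(6, 20): d=(-3,7) right/bottom  bias=-1
  edge (6, 20)→(4, 20): d=(-2,0) right/bottom  bias=-1
  edge (4, 20)→(9, 13): d=(5,-7) top-left  bias=+0
    (4,6)@(9, 13): e=[0,14,0] → ·  [on edge]
    (3,8)@(7, 17): e=[2,6,6] → #
    (4,8)@(9, 17): e=[-12,6,20] → ·
    (2,9)@(5, 19): e=[10,2,2] → #
    (3,9)@(7, 19): e=[-4,2,16] → ·
    (2,10)@(5, 21): e=[4,-2,12] → ·
  covered (2 px):
    · · · · · · ·
    · · · · · · ·
    · · · · · · ·
    · · · · · · ·
    · · · · · · ·
    · · · · · · ·
    · · · · · · ·
    · · · · · · ·
    · · · # · · ·
    · · # · · · ·
    · · · · · · ·
T4:
  2·area = 168  (B↔C swapped to make it positive)
  edge (0, 14)→(0, 0): d=(0,-14) top-left  bias=+0
  edge (0, 0)→(12, 8): d=(12,8) right/bottom  bias=-1
  edge (12, 8)→(0, 14): d=(-12,6) right/bottom  bias=-1
    (0,0)@(1, 1): e=[14,4,150] → #
    (1,0)@(3, 1): e=[42,-12,138] → ·
    (0,1)@(1, 3): e=[14,28,126] → #
    (1,1)@(3, 3): e=[42,12,114] → #
    (2,1)@(5, 3): e=[70,-4,102] → ·
    (0,2)@(1, 5): e=[14,52,102] → #
    (2,2)@(5, 5): e=[70,20,78] → #
    (3,2)@(7, 5): e=[98,4,66] → #
    (4,2)@(9, 5): e=[126,-12,54] → ·
    (0,3)@(1, 7): e=[14,76,78] → #
    (4,3)@(9, 7): e=[126,12,30] → #
    (5,3)@(11, 7): e=[154,-4,18] → ·
  covered (21 px):
    # · · · · · ·
    # # · · · · ·
    # # # # · · ·
    # # # # # · ·
    # # # # # · ·
    # # # · · · ·
    # · · · · · ·
    · · · · · · ·
    · · · · · · ·
    · · · · · · ·
    · · · · · · ·

Z-buffer (winner per pixel, '.' = empty):
  4 . . . . . .
  4 4 . 2 2 . .
  4 4 4 4 2 . .
  4 4 4 4 4 2 .
  4 4 4 4 4 . .
  4 4 4 2 0 . .
  4 0 2 0 0 0 .
  . 2 0 1 0 0 .
  0 0 0 3 0 0 .
  . . 3 0 0 0 0
  . . . . . . .

Result: 0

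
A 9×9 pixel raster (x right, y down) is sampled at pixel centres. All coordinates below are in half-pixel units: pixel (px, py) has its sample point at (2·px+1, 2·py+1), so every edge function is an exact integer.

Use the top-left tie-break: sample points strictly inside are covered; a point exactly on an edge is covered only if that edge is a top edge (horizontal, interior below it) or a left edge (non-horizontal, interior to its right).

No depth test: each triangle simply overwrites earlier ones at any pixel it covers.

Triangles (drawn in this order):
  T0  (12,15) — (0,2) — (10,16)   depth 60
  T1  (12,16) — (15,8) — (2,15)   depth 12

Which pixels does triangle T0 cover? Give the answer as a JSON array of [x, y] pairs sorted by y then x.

T0:
  2·area = 38  (B↔C swapped to make it positive)
  edge (12, 15)→(10, 16): d=(-2,1) right/bottom  bias=-1
  edge (10, 16)→(0, 2): d=(-10,-14) top-left  bias=+0
  edge (0, 2)→(12, 15): d=(12,13) right/bottom  bias=-1
    (2,4)@(5, 9): e=[19,0,19] → X  [on edge]
    (3,4)@(7, 9): e=[17,28,-7] → .
    (2,5)@(5, 11): e=[15,-20,43] → .
    (3,5)@(7, 11): e=[13,8,17] → X
    (4,5)@(9, 11): e=[11,36,-9] → .
    (3,6)@(7, 13): e=[9,-12,41] → .
    (4,6)@(9, 13): e=[7,16,15] → X
    (5,6)@(11, 13): e=[5,44,-11] → .
    (4,7)@(9, 15): e=[3,-4,39] → .
    (5,7)@(11, 15): e=[1,24,13] → X
    (6,7)@(13, 15): e=[-1,52,-13] → .
    (5,8)@(11, 17): e=[-3,4,37] → .
  covered (4 px):
    . . . . . . . . .
    . . . . . . . . .
    . . . . . . . . .
    . . . . . . . . .
    . . X . . . . . .
    . . . X . . . . .
    . . . . X . . . .
    . . . . . X . . .
    . . . . . . . . .
T1:
  2·area = 83  (B↔C swapped to make it positive)
  edge (12, 16)→(2, 15): d=(-10,-1) top-left  bias=+0
  edge (2, 15)→(15, 8): d=(13,-7) top-left  bias=+0
  edge (15, 8)→(12, 16): d=(-3,8) right/bottom  bias=-1
    (5,5)@(11, 11): e=[49,11,23] → X
    (6,5)@(13, 11): e=[51,25,7] → X
    (7,5)@(15, 11): e=[53,39,-9] → .
    (3,6)@(7, 13): e=[25,9,49] → X
    (4,6)@(9, 13): e=[27,23,33] → X
    (7,6)@(15, 13): e=[33,65,-15] → .
    (1,7)@(3, 15): e=[1,7,75] → X
    (2,7)@(5, 15): e=[3,21,59] → X
    (6,7)@(13, 15): e=[11,77,-5] → .
    (1,8)@(3, 17): e=[-19,33,69] → .
    (2,8)@(5, 17): e=[-17,47,53] → .
    (3,8)@(7, 17): e=[-15,61,37] → .
  covered (11 px):
    . . . . . . . . .
    . . . . . . . . .
    . . . . . . . . .
    . . . . . . . . .
    . . . . . . . . .
    . . . . . X X . .
    . . . X X X X . .
    . X X X X X . . .
    . . . . . . . . .

Final: [[2,4],[3,5],[4,6],[5,7]]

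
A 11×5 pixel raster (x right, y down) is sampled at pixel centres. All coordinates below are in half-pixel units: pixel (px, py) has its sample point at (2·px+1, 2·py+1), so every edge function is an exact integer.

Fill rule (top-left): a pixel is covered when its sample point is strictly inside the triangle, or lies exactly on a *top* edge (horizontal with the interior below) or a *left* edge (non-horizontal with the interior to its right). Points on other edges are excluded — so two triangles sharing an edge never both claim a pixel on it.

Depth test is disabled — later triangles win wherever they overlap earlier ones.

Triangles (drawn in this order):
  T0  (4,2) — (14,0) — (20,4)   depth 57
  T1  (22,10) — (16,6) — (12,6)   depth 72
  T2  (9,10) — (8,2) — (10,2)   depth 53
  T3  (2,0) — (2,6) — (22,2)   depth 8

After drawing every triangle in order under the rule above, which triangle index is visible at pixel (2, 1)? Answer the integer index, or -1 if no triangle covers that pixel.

T0:
  2·area = 52
  edge (4, 2)→(14, 0): d=(10,-2) top-left  bias=+0
  edge (14, 0)→(20, 4): d=(6,4) right/bottom  bias=-1
  edge (20, 4)→(4, 2): d=(-16,-2) top-left  bias=+0
    (4,0)@(9, 1): e=[0,26,26] → #  [on edge]
    (5,0)@(11, 1): e=[4,18,30] → #
    (6,0)@(13, 1): e=[8,10,34] → #
    (7,0)@(15, 1): e=[12,2,38] → #
    (8,0)@(17, 1): e=[16,-6,42] → ·
    (4,1)@(9, 3): e=[20,38,-6] → ·
    (5,1)@(11, 3): e=[24,30,-2] → ·
    (6,1)@(13, 3): e=[28,22,2] → #
    (8,1)@(17, 3): e=[36,6,10] → #
    (9,1)@(19, 3): e=[40,-2,14] → ·
    (6,2)@(13, 5): e=[48,34,-30] → ·
    (7,2)@(15, 5): e=[52,26,-26] → ·
  covered (7 px):
    · · · · # # # # · · ·
    · · · · · · # # # · ·
    · · · · · · · · · · ·
    · · · · · · · · · · ·
    · · · · · · · · · · ·
T1:
  2·area = 16  (B↔C swapped to make it positive)
  edge (22, 10)→(12, 6): d=(-10,-4) top-left  bias=+0
  edge (12, 6)→(16, 6): d=(4,0) top-left  bias=+0
  edge (16, 6)→(22, 10): d=(6,4) right/bottom  bias=-1
    (7,3)@(15, 7): e=[2,4,10] → #
    (8,3)@(17, 7): e=[10,4,2] → #
    (9,3)@(19, 7): e=[18,4,-6] → ·
    (7,4)@(15, 9): e=[-18,12,22] → ·
    (8,4)@(17, 9): e=[-10,12,14] → ·
  covered (2 px):
    · · · · · · · · · · ·
    · · · · · · · · · · ·
    · · · · · · · · · · ·
    · · · · · · · # # · ·
    · · · · · · · · · · ·
T2:
  2·area = 16
  edge (9, 10)→(8, 2): d=(-1,-8) top-left  bias=+0
  edge (8, 2)→(10, 2): d=(2,0) top-left  bias=+0
  edge (10, 2)→(9, 10): d=(-1,8) right/bottom  bias=-1
    (4,1)@(9, 3): e=[7,2,7] → #
    (5,1)@(11, 3): e=[23,2,-9] → ·
    (4,2)@(9, 5): e=[5,6,5] → #
    (5,2)@(11, 5): e=[21,6,-11] → ·
    (4,3)@(9, 7): e=[3,10,3] → #
    (5,3)@(11, 7): e=[19,10,-13] → ·
    (4,4)@(9, 9): e=[1,14,1] → #
    (5,4)@(11, 9): e=[17,14,-15] → ·
  covered (4 px):
    · · · · · · · · · · ·
    · · · · # · · · · · ·
    · · · · # · · · · · ·
    · · · · # · · · · · ·
    · · · · # · · · · · ·
T3:
  2·area = 120  (B↔C swapped to make it positive)
  edge (2, 0)→(22, 2): d=(20,2) right/bottom  bias=-1
  edge (22, 2)→(2, 6): d=(-20,4) right/bottom  bias=-1
  edge (2, 6)→(2, 0): d=(0,-6) top-left  bias=+0
    (1,0)@(3, 1): e=[18,96,6] → #
    (2,0)@(5, 1): e=[14,88,18] → #
    (3,0)@(7, 1): e=[10,80,30] → #
    (4,0)@(9, 1): e=[6,72,42] → #
    (5,0)@(11, 1): e=[2,64,54] → #
    (6,0)@(13, 1): e=[-2,56,66] → ·
    (1,1)@(3, 3): e=[58,56,6] → #
    (6,1)@(13, 3): e=[38,16,66] → #
    (7,1)@(15, 3): e=[34,8,78] → #
    (8,1)@(17, 3): e=[30,0,90] → ·  [on edge]
    (1,2)@(3, 5): e=[98,16,6] → #
    (3,2)@(7, 5): e=[90,0,30] → ·  [on edge]
  covered (14 px):
    · # # # # # · · · · ·
    · # # # # # # # · · ·
    · # # · · · · · · · ·
    · · · · · · · · · · ·
    · · · · · · · · · · ·

Z-buffer (winner per pixel, '.' = empty):
  . 3 3 3 3 3 0 0 . . .
  . 3 3 3 3 3 3 3 0 . .
  . 3 3 . 2 . . . . . .
  . . . . 2 . . 1 1 . .
  . . . . 2 . . . . . .

Result: 3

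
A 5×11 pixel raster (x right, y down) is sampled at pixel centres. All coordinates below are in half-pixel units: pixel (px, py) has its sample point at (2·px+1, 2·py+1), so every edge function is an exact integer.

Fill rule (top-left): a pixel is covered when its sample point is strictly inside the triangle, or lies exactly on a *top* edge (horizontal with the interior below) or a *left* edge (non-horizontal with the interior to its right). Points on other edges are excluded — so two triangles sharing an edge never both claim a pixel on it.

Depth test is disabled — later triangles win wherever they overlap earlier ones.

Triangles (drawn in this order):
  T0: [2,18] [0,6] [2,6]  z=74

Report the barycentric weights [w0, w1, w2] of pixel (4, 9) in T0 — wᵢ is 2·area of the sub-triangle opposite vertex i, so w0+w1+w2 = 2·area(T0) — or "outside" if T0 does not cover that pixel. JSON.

T0:
  2·area = 24
  edge (2, 18)→(0, 6): d=(-2,-12) top-left  bias=+0
  edge (0, 6)→(2, 6): d=(2,0) top-left  bias=+0
  edge (2, 6)→(2, 18): d=(0,12) right/bottom  bias=-1
    (0,3)@(1, 7): e=[10,2,12] → █
    (1,3)@(3, 7): e=[34,2,-12] → ·
    (0,4)@(1, 9): e=[6,6,12] → █
    (1,4)@(3, 9): e=[30,6,-12] → ·
    (0,5)@(1, 11): e=[2,10,12] → █
    (1,5)@(3, 11): e=[26,10,-12] → ·
    (0,6)@(1, 13): e=[-2,14,12] → ·
  covered (3 px):
    · · · · ·
    · · · · ·
    · · · · ·
    █ · · · ·
    █ · · · ·
    █ · · · ·
    · · · · ·
    · · · · ·
    · · · · ·
    · · · · ·
    · · · · ·

Result: "outside"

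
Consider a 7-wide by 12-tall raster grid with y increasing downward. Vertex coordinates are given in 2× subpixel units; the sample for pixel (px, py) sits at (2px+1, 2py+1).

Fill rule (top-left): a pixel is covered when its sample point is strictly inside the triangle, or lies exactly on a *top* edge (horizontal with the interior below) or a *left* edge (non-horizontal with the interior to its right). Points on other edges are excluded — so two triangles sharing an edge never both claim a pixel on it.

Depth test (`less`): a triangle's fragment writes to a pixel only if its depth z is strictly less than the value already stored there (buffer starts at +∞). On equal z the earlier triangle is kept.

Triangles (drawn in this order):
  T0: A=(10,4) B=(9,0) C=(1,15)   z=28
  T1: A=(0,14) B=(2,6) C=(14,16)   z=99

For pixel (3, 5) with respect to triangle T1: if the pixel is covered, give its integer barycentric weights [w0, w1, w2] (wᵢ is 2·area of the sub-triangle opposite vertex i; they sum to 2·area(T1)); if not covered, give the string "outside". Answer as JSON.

T0:
  2·area = 47  (B↔C swapped to make it positive)
  edge (10, 4)→(1, 15): d=(-9,11) right/bottom  bias=-1
  edge (1, 15)→(9, 0): d=(8,-15) top-left  bias=+0
  edge (9, 0)→(10, 4): d=(1,4) right/bottom  bias=-1
    (4,0)@(9, 1): e=[38,8,1] → █
    (5,0)@(11, 1): e=[16,38,-7] → ·
    (4,1)@(9, 3): e=[20,24,3] → █
    (5,1)@(11, 3): e=[-2,54,-5] → ·
    (3,2)@(7, 5): e=[24,10,13] → █
    (5,2)@(11, 5): e=[-20,70,-3] → ·
    (3,3)@(7, 7): e=[6,26,15] → █
    (4,3)@(9, 7): e=[-16,56,7] → ·
    (2,4)@(5, 9): e=[10,12,25] → █
    (3,4)@(7, 9): e=[-12,42,17] → ·
    (2,5)@(5, 11): e=[-8,28,27] → ·
    (0,7)@(1, 15): e=[0,0,47] → ·  [on edge]
  covered (6 px):
    · · · · █ · ·
    · · · · █ · ·
    · · · █ █ · ·
    · · · █ · · ·
    · · █ · · · ·
    · · · · · · ·
    · · · · · · ·
    · · · · · · ·
    · · · · · · ·
    · · · · · · ·
    · · · · · · ·
    · · · · · · ·
T1:
  2·area = 116
  edge (0, 14)→(2, 6): d=(2,-8) top-left  bias=+0
  edge (2, 6)→(14, 16): d=(12,10) right/bottom  bias=-1
  edge (14, 16)→(0, 14): d=(-14,-2) top-left  bias=+0
    (1,3)@(3, 7): e=[10,2,104] → █
    (2,3)@(5, 7): e=[26,-18,108] → ·
    (1,4)@(3, 9): e=[14,26,76] → █
    (2,4)@(5, 9): e=[30,6,80] → █
    (3,4)@(7, 9): e=[46,-14,84] → ·
    (0,5)@(1, 11): e=[2,70,44] → █
    (3,5)@(7, 11): e=[50,10,56] → █
    (4,5)@(9, 11): e=[66,-10,60] → ·
    (0,6)@(1, 13): e=[6,94,16] → █
    (4,6)@(9, 13): e=[70,14,32] → █
    (5,6)@(11, 13): e=[86,-6,36] → ·
    (0,7)@(1, 15): e=[10,118,-12] → ·
    (3,7)@(7, 15): e=[58,58,0] → █  [on edge]
  covered (15 px):
    · · · · · · ·
    · · · · · · ·
    · · · · · · ·
    · █ · · · · ·
    · █ █ · · · ·
    █ █ █ █ · · ·
    █ █ █ █ █ · ·
    · · · █ █ █ ·
    · · · · · · ·
    · · · · · · ·
    · · · · · · ·
    · · · · · · ·

Result: [10,56,50]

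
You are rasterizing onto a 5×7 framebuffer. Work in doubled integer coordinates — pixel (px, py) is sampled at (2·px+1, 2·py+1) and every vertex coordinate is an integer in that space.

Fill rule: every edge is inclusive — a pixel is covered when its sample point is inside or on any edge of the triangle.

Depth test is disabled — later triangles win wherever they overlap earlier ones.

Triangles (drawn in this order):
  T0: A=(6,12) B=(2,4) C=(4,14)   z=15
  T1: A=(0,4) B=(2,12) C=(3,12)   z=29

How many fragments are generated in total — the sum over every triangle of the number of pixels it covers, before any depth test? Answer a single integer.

T0:
  2·area = 24  (B↔C swapped to make it positive)
  edge (6, 12)→(4, 14): d=(-2,2) inclusive
  edge (4, 14)→(2, 4): d=(-2,-10) inclusive
  edge (2, 4)→(6, 12): d=(4,8) inclusive
    (1,3)@(3, 7): e=[16,4,4] → █
    (2,3)@(5, 7): e=[12,24,-12] → ·
    (1,4)@(3, 9): e=[12,0,12] → █  [on edge]
    (2,4)@(5, 9): e=[8,20,-4] → ·
    (4,4)@(9, 9): e=[0,60,-36] → ·  [on edge]
    (1,5)@(3, 11): e=[8,-4,20] → ·
    (2,5)@(5, 11): e=[4,16,4] → █
    (3,5)@(7, 11): e=[0,36,-12] → ·  [on edge]
    (2,6)@(5, 13): e=[0,12,12] → █  [on edge]
    (3,6)@(7, 13): e=[-4,32,-4] → ·
  covered (4 px):
    · · · · ·
    · · · · ·
    · · · · ·
    · █ · · ·
    · █ · · ·
    · · █ · ·
    · · █ · ·
T1:
  2·area = 8  (B↔C swapped to make it positive)
  edge (0, 4)→(3, 12): d=(3,8) inclusive
  edge (3, 12)→(2, 12): d=(-1,0) inclusive
  edge (2, 12)→(0, 4): d=(-2,-8) inclusive
    (0,3)@(1, 7): e=[1,5,2] → █
    (1,3)@(3, 7): e=[-15,5,18] → ·
    (0,4)@(1, 9): e=[7,3,-2] → ·
  covered (1 px):
    · · · · ·
    · · · · ·
    · · · · ·
    █ · · · ·
    · · · · ·
    · · · · ·
    · · · · ·

Answer: 5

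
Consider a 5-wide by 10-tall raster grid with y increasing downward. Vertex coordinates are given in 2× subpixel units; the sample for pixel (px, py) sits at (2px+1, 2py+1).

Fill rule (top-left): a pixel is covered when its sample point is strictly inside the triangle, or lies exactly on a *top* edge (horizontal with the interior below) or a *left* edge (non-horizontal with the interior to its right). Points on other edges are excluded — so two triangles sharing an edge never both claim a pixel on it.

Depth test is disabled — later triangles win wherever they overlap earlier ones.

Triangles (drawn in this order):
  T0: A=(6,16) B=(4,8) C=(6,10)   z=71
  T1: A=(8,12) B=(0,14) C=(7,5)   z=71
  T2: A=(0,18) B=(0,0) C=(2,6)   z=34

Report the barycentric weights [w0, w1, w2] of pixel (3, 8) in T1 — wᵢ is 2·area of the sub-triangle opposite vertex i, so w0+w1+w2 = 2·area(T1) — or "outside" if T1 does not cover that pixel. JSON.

T0:
  2·area = 12
  edge (6, 16)→(4, 8): d=(-2,-8) top-left  bias=+0
  edge (4, 8)→(6, 10): d=(2,2) right/bottom  bias=-1
  edge (6, 10)→(6, 16): d=(0,6) right/bottom  bias=-1
    (0,2)@(1, 5): e=[-18,0,30] → .  [on edge]
    (1,3)@(3, 7): e=[-6,0,18] → .  [on edge]
    (2,4)@(5, 9): e=[6,0,6] → .  [on edge]
    (2,5)@(5, 11): e=[2,4,6] → X
    (3,5)@(7, 11): e=[18,0,-6] → .  [on edge]
    (2,6)@(5, 13): e=[-2,8,6] → .
    (4,6)@(9, 13): e=[30,0,-18] → .  [on edge]
  covered (1 px):
    . . . . .
    . . . . .
    . . . . .
    . . . . .
    . . . . .
    . . X . .
    . . . . .
    . . . . .
    . . . . .
    . . . . .
T1:
  2·area = 58
  edge (8, 12)→(0, 14): d=(-8,2) right/bottom  bias=-1
  edge (0, 14)→(7, 5): d=(7,-9) top-left  bias=+0
  edge (7, 5)→(8, 12): d=(1,7) right/bottom  bias=-1
    (3,2)@(7, 5): e=[58,0,0] → .  [on edge]
    (3,3)@(7, 7): e=[42,14,2] → X
    (4,3)@(9, 7): e=[38,32,-12] → .
    (2,4)@(5, 9): e=[30,10,18] → X
    (4,4)@(9, 9): e=[22,46,-10] → .
    (1,5)@(3, 11): e=[18,6,34] → X
    (4,5)@(9, 11): e=[6,60,-8] → .
    (0,6)@(1, 13): e=[6,2,50] → X
    (2,6)@(5, 13): e=[-2,38,22] → .
    (3,6)@(7, 13): e=[-6,56,8] → .
    (0,7)@(1, 15): e=[-10,16,52] → .
    (1,7)@(3, 15): e=[-14,34,38] → .
    (4,9)@(9, 19): e=[-58,116,0] → .  [on edge]
  covered (8 px):
    . . . . .
    . . . . .
    . . . . .
    . . . X .
    . . X X .
    . X X X .
    X X . . .
    . . . . .
    . . . . .
    . . . . .
T2:
  2·area = 36
  edge (0, 18)→(0, 0): d=(0,-18) top-left  bias=+0
  edge (0, 0)→(2, 6): d=(2,6) right/bottom  bias=-1
  edge (2, 6)→(0, 18): d=(-2,12) right/bottom  bias=-1
    (0,1)@(1, 3): e=[18,0,18] → .  [on edge]
    (0,2)@(1, 5): e=[18,4,14] → X
    (1,2)@(3, 5): e=[54,-8,-10] → .
    (0,3)@(1, 7): e=[18,8,10] → X
    (1,3)@(3, 7): e=[54,-4,-14] → .
    (0,4)@(1, 9): e=[18,12,6] → X
    (1,4)@(3, 9): e=[54,0,-18] → .  [on edge]
    (0,5)@(1, 11): e=[18,16,2] → X
    (1,5)@(3, 11): e=[54,4,-22] → .
    (0,6)@(1, 13): e=[18,20,-2] → .
    (2,7)@(5, 15): e=[90,0,-54] → .  [on edge]
  covered (4 px):
    . . . . .
    . . . . .
    X . . . .
    X . . . .
    X . . . .
    X . . . .
    . . . . .
    . . . . .
    . . . . .
    . . . . .

Result: "outside"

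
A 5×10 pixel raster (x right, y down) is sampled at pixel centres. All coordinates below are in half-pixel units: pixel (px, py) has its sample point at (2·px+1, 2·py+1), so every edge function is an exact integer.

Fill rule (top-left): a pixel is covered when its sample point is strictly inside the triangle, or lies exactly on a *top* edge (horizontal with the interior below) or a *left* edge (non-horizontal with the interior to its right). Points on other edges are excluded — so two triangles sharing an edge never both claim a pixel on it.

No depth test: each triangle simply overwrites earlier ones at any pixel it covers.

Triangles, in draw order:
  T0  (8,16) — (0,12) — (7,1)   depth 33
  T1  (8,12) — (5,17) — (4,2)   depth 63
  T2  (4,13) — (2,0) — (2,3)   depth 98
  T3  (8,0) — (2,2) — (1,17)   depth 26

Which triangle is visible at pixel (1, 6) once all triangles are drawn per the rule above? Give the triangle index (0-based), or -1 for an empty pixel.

T0:
  2·area = 116
  edge (8, 16)→(0, 12): d=(-8,-4) top-left  bias=+0
  edge (0, 12)→(7, 1): d=(7,-11) top-left  bias=+0
  edge (7, 1)→(8, 16): d=(1,15) right/bottom  bias=-1
    (3,0)@(7, 1): e=[116,0,0] → .  [on edge]
    (3,1)@(7, 3): e=[100,14,2] → X
    (4,1)@(9, 3): e=[108,36,-28] → .
    (2,2)@(5, 5): e=[76,6,34] → X
    (4,2)@(9, 5): e=[92,50,-26] → .
    (2,3)@(5, 7): e=[60,20,36] → X
    (4,3)@(9, 7): e=[76,64,-24] → .
    (1,4)@(3, 9): e=[36,12,68] → X
    (4,4)@(9, 9): e=[60,78,-22] → .
    (0,5)@(1, 11): e=[12,4,100] → X
    (4,5)@(9, 11): e=[44,92,-20] → .
    (0,6)@(1, 13): e=[-4,18,102] → .
  covered (16 px):
    . . . . .
    . . . X .
    . . X X .
    . . X X .
    . X X X .
    X X X X .
    . X X X .
    . . . X .
    . . . . .
    . . . . .
T1:
  2·area = 50
  edge (8, 12)→(5, 17): d=(-3,5) right/bottom  bias=-1
  edge (5, 17)→(4, 2): d=(-1,-15) top-left  bias=+0
  edge (4, 2)→(8, 12): d=(4,10) right/bottom  bias=-1
    (2,2)@(5, 5): e=[36,12,2] → X
    (3,2)@(7, 5): e=[26,42,-18] → .
    (2,3)@(5, 7): e=[30,10,10] → X
    (3,3)@(7, 7): e=[20,40,-10] → .
    (2,4)@(5, 9): e=[24,8,18] → X
    (3,4)@(7, 9): e=[14,38,-2] → .
    (2,5)@(5, 11): e=[18,6,26] → X
    (3,5)@(7, 11): e=[8,36,6] → X
    (4,5)@(9, 11): e=[-2,66,-14] → .
    (2,6)@(5, 13): e=[12,4,34] → X
    (4,6)@(9, 13): e=[-8,64,-6] → .
    (2,7)@(5, 15): e=[6,2,42] → X
    (2,8)@(5, 17): e=[0,0,50] → .  [on edge]
  covered (8 px):
    . . . . .
    . . . . .
    . . X . .
    . . X . .
    . . X . .
    . . X X .
    . . X X .
    . . X . .
    . . . . .
    . . . . .
T2:
  2·area = 6  (B↔C swapped to make it positive)
  edge (4, 13)→(2, 3): d=(-2,-10) top-left  bias=+0
  edge (2, 3)→(2, 0): d=(0,-3) top-left  bias=+0
  edge (2, 0)→(4, 13): d=(2,13) right/bottom  bias=-1
    (1,3)@(3, 7): e=[2,3,1] → X
    (2,3)@(5, 7): e=[22,9,-25] → .
    (1,4)@(3, 9): e=[-2,3,5] → .
  covered (1 px):
    . . . . .
    . . . . .
    . . . . .
    . X . . .
    . . . . .
    . . . . .
    . . . . .
    . . . . .
    . . . . .
    . . . . .
T3:
  2·area = 88  (B↔C swapped to make it positive)
  edge (8, 0)→(1, 17): d=(-7,17) right/bottom  bias=-1
  edge (1, 17)→(2, 2): d=(1,-15) top-left  bias=+0
  edge (2, 2)→(8, 0): d=(6,-2) top-left  bias=+0
    (2,0)@(5, 1): e=[44,44,0] → X  [on edge]
    (3,0)@(7, 1): e=[10,74,4] → X
    (4,0)@(9, 1): e=[-24,104,8] → .
    (1,1)@(3, 3): e=[64,16,8] → X
    (3,1)@(7, 3): e=[-4,76,16] → .
    (1,2)@(3, 5): e=[50,18,20] → X
    (3,2)@(7, 5): e=[-18,78,28] → .
    (1,3)@(3, 7): e=[36,20,32] → X
    (3,3)@(7, 7): e=[-32,80,40] → .
    (1,4)@(3, 9): e=[22,22,44] → X
    (2,4)@(5, 9): e=[-12,52,48] → .
    (1,5)@(3, 11): e=[8,24,56] → X
    (0,8)@(1, 17): e=[0,0,88] → .  [on edge]
  covered (10 px):
    . . X X .
    . X X . .
    . X X . .
    . X X . .
    . X . . .
    . X . . .
    . . . . .
    . . . . .
    . . . . .
    . . . . .

Z-buffer (winner per pixel, '.' = empty):
  . . 3 3 .
  . 3 3 0 .
  . 3 3 0 .
  . 3 3 0 .
  . 3 1 0 .
  0 3 1 1 .
  . 0 1 1 .
  . . 1 0 .
  . . . . .
  . . . . .

Result: 0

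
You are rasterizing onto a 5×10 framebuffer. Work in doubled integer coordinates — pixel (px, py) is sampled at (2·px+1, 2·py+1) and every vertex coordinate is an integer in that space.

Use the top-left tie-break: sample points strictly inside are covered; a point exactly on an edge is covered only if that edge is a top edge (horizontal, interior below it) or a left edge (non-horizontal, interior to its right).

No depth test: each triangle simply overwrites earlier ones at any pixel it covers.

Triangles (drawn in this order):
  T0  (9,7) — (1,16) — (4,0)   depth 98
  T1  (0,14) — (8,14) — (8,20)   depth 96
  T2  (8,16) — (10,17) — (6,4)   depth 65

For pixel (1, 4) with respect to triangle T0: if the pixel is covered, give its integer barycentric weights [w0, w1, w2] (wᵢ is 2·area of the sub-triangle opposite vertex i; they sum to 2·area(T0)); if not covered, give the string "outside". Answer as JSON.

T0:
  2·area = 101
  edge (9, 7)→(1, 16): d=(-8,9) right/bottom  bias=-1
  edge (1, 16)→(4, 0): d=(3,-16) top-left  bias=+0
  edge (4, 0)→(9, 7): d=(5,7) right/bottom  bias=-1
    (2,1)@(5, 3): e=[68,25,8] → #
    (3,1)@(7, 3): e=[50,57,-6] → ·
    (2,2)@(5, 5): e=[52,31,18] → #
    (3,2)@(7, 5): e=[34,63,4] → #
    (4,2)@(9, 5): e=[16,95,-10] → ·
    (1,3)@(3, 7): e=[54,5,42] → #
    (4,3)@(9, 7): e=[0,101,0] → ·  [on edge]
    (1,4)@(3, 9): e=[38,11,52] → #
    (4,4)@(9, 9): e=[-16,107,10] → ·
    (1,5)@(3, 11): e=[22,17,62] → #
    (3,5)@(7, 11): e=[-14,81,34] → ·
    (1,6)@(3, 13): e=[6,23,72] → #
  covered (12 px):
    · · · · ·
    · · # · ·
    · · # # ·
    · # # # ·
    · # # # ·
    · # # · ·
    · # · · ·
    · · · · ·
    · · · · ·
    · · · · ·
T1:
  2·area = 48
  edge (0, 14)→(8, 14): d=(8,0) top-left  bias=+0
  edge (8, 14)→(8, 20): d=(0,6) right/bottom  bias=-1
  edge (8, 20)→(0, 14): d=(-8,-6) top-left  bias=+0
    (1,7)@(3, 15): e=[8,30,10] → #
    (2,7)@(5, 15): e=[8,18,22] → #
    (3,7)@(7, 15): e=[8,6,34] → #
    (4,7)@(9, 15): e=[8,-6,46] → ·
    (1,8)@(3, 17): e=[24,30,-6] → ·
    (2,8)@(5, 17): e=[24,18,6] → #
    (4,8)@(9, 17): e=[24,-6,30] → ·
    (2,9)@(5, 19): e=[40,18,-10] → ·
    (3,9)@(7, 19): e=[40,6,2] → #
    (4,9)@(9, 19): e=[40,-6,14] → ·
  covered (6 px):
    · · · · ·
    · · · · ·
    · · · · ·
    · · · · ·
    · · · · ·
    · · · · ·
    · · · · ·
    · # # # ·
    · · # # ·
    · · · # ·
T2:
  2·area = 22  (B↔C swapped to make it positive)
  edge (8, 16)→(6, 4): d=(-2,-12) top-left  bias=+0
  edge (6, 4)→(10, 17): d=(4,13) right/bottom  bias=-1
  edge (10, 17)→(8, 16): d=(-2,-1) top-left  bias=+0
    (3,4)@(7, 9): e=[2,7,13] → #
    (4,4)@(9, 9): e=[26,-19,15] → ·
    (3,5)@(7, 11): e=[-2,15,9] → ·
    (4,7)@(9, 15): e=[14,5,3] → #
    (4,8)@(9, 17): e=[10,13,-1] → ·
  covered (2 px):
    · · · · ·
    · · · · ·
    · · · · ·
    · · · · ·
    · · · # ·
    · · · · ·
    · · · · ·
    · · · · #
    · · · · ·
    · · · · ·

Result: [11,52,38]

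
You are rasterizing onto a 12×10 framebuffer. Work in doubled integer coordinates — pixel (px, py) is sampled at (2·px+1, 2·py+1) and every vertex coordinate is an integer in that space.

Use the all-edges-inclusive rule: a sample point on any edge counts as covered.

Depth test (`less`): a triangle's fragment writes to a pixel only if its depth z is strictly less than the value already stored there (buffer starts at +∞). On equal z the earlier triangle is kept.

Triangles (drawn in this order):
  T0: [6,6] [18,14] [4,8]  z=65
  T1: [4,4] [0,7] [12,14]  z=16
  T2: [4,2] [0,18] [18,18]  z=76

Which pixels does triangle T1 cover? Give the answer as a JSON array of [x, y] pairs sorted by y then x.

T0:
  2·area = 40
  edge (6, 6)→(18, 14): d=(12,8) inclusive
  edge (18, 14)→(4, 8): d=(-14,-6) inclusive
  edge (4, 8)→(6, 6): d=(2,-2) inclusive
    (5,0)@(11, 1): e=[-100,140,0] → ·  [on edge]
    (4,1)@(9, 3): e=[-60,100,0] → ·  [on edge]
    (3,2)@(7, 5): e=[-20,60,0] → ·  [on edge]
    (2,3)@(5, 7): e=[20,20,0] → █  [on edge]
    (3,3)@(7, 7): e=[4,32,4] → █
    (4,3)@(9, 7): e=[-12,44,8] → ·
    (1,4)@(3, 9): e=[60,-20,0] → ·  [on edge]
    (2,4)@(5, 9): e=[44,-8,4] → ·
    (3,4)@(7, 9): e=[28,4,8] → █
    (4,4)@(9, 9): e=[12,16,12] → █
    (5,4)@(11, 9): e=[-4,28,16] → ·
    (0,5)@(1, 11): e=[100,-60,0] → ·  [on edge]
    (5,5)@(11, 11): e=[20,0,20] → █  [on edge]
  covered (6 px):
    · · · · · · · · · · · ·
    · · · · · · · · · · · ·
    · · · · · · · · · · · ·
    · · █ █ · · · · · · · ·
    · · · █ █ · · · · · · ·
    · · · · · █ █ · · · · ·
    · · · · · · · · · · · ·
    · · · · · · · · · · · ·
    · · · · · · · · · · · ·
    · · · · · · · · · · · ·
T1:
  2·area = 64  (B↔C swapped to make it positive)
  edge (4, 4)→(12, 14): d=(8,10) inclusive
  edge (12, 14)→(0, 7): d=(-12,-7) inclusive
  edge (0, 7)→(4, 4): d=(4,-3) inclusive
    (1,2)@(3, 5): e=[18,45,1] → █
    (2,2)@(5, 5): e=[-2,59,7] → ·
    (0,3)@(1, 7): e=[54,7,3] → █
    (2,3)@(5, 7): e=[14,35,15] → █
    (3,3)@(7, 7): e=[-6,49,21] → ·
    (0,4)@(1, 9): e=[70,-17,11] → ·
    (1,4)@(3, 9): e=[50,-3,17] → ·
    (2,4)@(5, 9): e=[30,11,23] → █
    (3,4)@(7, 9): e=[10,25,29] → █
    (4,4)@(9, 9): e=[-10,39,35] → ·
    (2,5)@(5, 11): e=[46,-13,31] → ·
    (3,5)@(7, 11): e=[26,1,37] → █
  covered (9 px):
    · · · · · · · · · · · ·
    · · · · · · · · · · · ·
    · █ · · · · · · · · · ·
    █ █ █ · · · · · · · · ·
    · · █ █ · · · · · · · ·
    · · · █ █ · · · · · · ·
    · · · · · █ · · · · · ·
    · · · · · · · · · · · ·
    · · · · · · · · · · · ·
    · · · · · · · · · · · ·
T2:
  2·area = 288  (B↔C swapped to make it positive)
  edge (4, 2)→(18, 18): d=(14,16) inclusive
  edge (18, 18)→(0, 18): d=(-18,0) inclusive
  edge (0, 18)→(4, 2): d=(4,-16) inclusive
    (2,2)@(5, 5): e=[26,234,28] → █
    (3,2)@(7, 5): e=[-6,234,60] → ·
    (1,3)@(3, 7): e=[86,198,4] → █
    (3,3)@(7, 7): e=[22,198,68] → █
    (4,3)@(9, 7): e=[-10,198,100] → ·
    (1,4)@(3, 9): e=[114,162,12] → █
    (4,4)@(9, 9): e=[18,162,108] → █
    (5,4)@(11, 9): e=[-14,162,140] → ·
    (1,5)@(3, 11): e=[142,126,20] → █
    (5,5)@(11, 11): e=[14,126,148] → █
    (6,5)@(13, 11): e=[-18,126,180] → ·
    (1,6)@(3, 13): e=[170,90,28] → █
  covered (36 px):
    · · · · · · · · · · · ·
    · · · · · · · · · · · ·
    · · █ · · · · · · · · ·
    · █ █ █ · · · · · · · ·
    · █ █ █ █ · · · · · · ·
    · █ █ █ █ █ · · · · · ·
    · █ █ █ █ █ █ · · · · ·
    █ █ █ █ █ █ █ █ · · · ·
    █ █ █ █ █ █ █ █ █ · · ·
    · · · · · · · · · · · ·

Result: [[1,2],[0,3],[1,3],[2,3],[2,4],[3,4],[3,5],[4,5],[5,6]]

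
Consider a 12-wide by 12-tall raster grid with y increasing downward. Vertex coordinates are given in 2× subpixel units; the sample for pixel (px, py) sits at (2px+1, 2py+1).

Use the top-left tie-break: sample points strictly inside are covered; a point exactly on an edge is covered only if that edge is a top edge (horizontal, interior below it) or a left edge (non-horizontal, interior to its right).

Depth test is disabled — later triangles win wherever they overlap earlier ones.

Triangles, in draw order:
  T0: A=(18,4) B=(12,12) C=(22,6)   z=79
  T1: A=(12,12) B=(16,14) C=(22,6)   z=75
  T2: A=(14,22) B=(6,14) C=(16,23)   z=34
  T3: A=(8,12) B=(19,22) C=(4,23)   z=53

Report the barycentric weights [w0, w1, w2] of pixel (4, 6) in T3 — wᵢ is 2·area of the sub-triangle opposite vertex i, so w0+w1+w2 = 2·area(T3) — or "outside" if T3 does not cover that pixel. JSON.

T0:
  2·area = 44  (B↔C swapped to make it positive)
  edge (18, 4)→(22, 6): d=(4,2) right/bottom  bias=-1
  edge (22, 6)→(12, 12): d=(-10,6) right/bottom  bias=-1
  edge (12, 12)→(18, 4): d=(6,-8) top-left  bias=+0
    (9,2)@(19, 5): e=[2,28,14] → #
    (10,2)@(21, 5): e=[-2,16,30] → ·
    (8,3)@(17, 7): e=[14,20,10] → #
    (10,3)@(21, 7): e=[6,-4,42] → ·
    (7,4)@(15, 9): e=[26,12,6] → #
    (8,4)@(17, 9): e=[22,0,22] → ·  [on edge]
    (9,4)@(19, 9): e=[18,-12,38] → ·
    (6,5)@(13, 11): e=[38,4,2] → #
    (7,5)@(15, 11): e=[34,-8,18] → ·
    (6,6)@(13, 13): e=[46,-16,14] → ·
    (3,7)@(7, 15): e=[66,0,-22] → ·  [on edge]
  covered (5 px):
    · · · · · · · · · · · ·
    · · · · · · · · · · · ·
    · · · · · · · · · # · ·
    · · · · · · · · # # · ·
    · · · · · · · # · · · ·
    · · · · · · # · · · · ·
    · · · · · · · · · · · ·
    · · · · · · · · · · · ·
    · · · · · · · · · · · ·
    · · · · · · · · · · · ·
    · · · · · · · · · · · ·
    · · · · · · · · · · · ·
T1:
  2·area = 44  (B↔C swapped to make it positive)
  edge (12, 12)→(22, 6): d=(10,-6) top-left  bias=+0
  edge (22, 6)→(16, 14): d=(-6,8) right/bottom  bias=-1
  edge (16, 14)→(12, 12): d=(-4,-2) top-left  bias=+0
    (10,3)@(21, 7): e=[4,2,38] → #
    (11,3)@(23, 7): e=[16,-14,42] → ·
    (8,4)@(17, 9): e=[0,22,22] → #  [on edge]
    (9,4)@(19, 9): e=[12,6,26] → #
    (10,4)@(21, 9): e=[24,-10,30] → ·
    (7,5)@(15, 11): e=[8,26,10] → #
    (9,5)@(19, 11): e=[32,-6,18] → ·
    (7,6)@(15, 13): e=[28,14,2] → #
    (8,6)@(17, 13): e=[40,-2,6] → ·
    (3,7)@(7, 15): e=[0,66,-22] → ·  [on edge]
    (7,7)@(15, 15): e=[48,2,-6] → ·
  covered (6 px):
    · · · · · · · · · · · ·
    · · · · · · · · · · · ·
    · · · · · · · · · · · ·
    · · · · · · · · · · # ·
    · · · · · · · · # # · ·
    · · · · · · · # # · · ·
    · · · · · · · # · · · ·
    · · · · · · · · · · · ·
    · · · · · · · · · · · ·
    · · · · · · · · · · · ·
    · · · · · · · · · · · ·
    · · · · · · · · · · · ·
T2:
  2·area = 8
  edge (14, 22)→(6, 14): d=(-8,-8) top-left  bias=+0
  edge (6, 14)→(16, 23): d=(10,9) right/bottom  bias=-1
  edge (16, 23)→(14, 22): d=(-2,-1) top-left  bias=+0
    (0,4)@(1, 9): e=[0,-5,13] → ·  [on edge]
    (1,5)@(3, 11): e=[0,-3,11] → ·  [on edge]
    (2,6)@(5, 13): e=[0,-1,9] → ·  [on edge]
    (3,7)@(7, 15): e=[0,1,7] → #  [on edge]
    (4,7)@(9, 15): e=[16,-17,9] → ·
    (3,8)@(7, 17): e=[-16,21,3] → ·
    (4,8)@(9, 17): e=[0,3,5] → #  [on edge]
    (5,8)@(11, 17): e=[16,-15,7] → ·
    (4,9)@(9, 19): e=[-16,23,1] → ·
    (5,9)@(11, 19): e=[0,5,3] → #  [on edge]
    (6,9)@(13, 19): e=[16,-13,5] → ·
    (5,10)@(11, 21): e=[-16,25,-1] → ·
    (6,10)@(13, 21): e=[0,7,1] → #  [on edge]
    (7,11)@(15, 23): e=[0,9,-1] → ·  [on edge]
  covered (4 px):
    · · · · · · · · · · · ·
    · · · · · · · · · · · ·
    · · · · · · · · · · · ·
    · · · · · · · · · · · ·
    · · · · · · · · · · · ·
    · · · · · · · · · · · ·
    · · · · · · · · · · · ·
    · · · # · · · · · · · ·
    · · · · # · · · · · · ·
    · · · · · # · · · · · ·
    · · · · · · # · · · · ·
    · · · · · · · · · · · ·
T3:
  2·area = 161
  edge (8, 12)→(19, 22): d=(11,10) right/bottom  bias=-1
  edge (19, 22)→(4, 23): d=(-15,1) right/bottom  bias=-1
  edge (4, 23)→(8, 12): d=(4,-11) top-left  bias=+0
    (4,6)@(9, 13): e=[1,145,15] → #
    (5,6)@(11, 13): e=[-19,143,37] → ·
    (3,7)@(7, 15): e=[43,117,1] → #
    (5,7)@(11, 15): e=[3,113,45] → #
    (6,7)@(13, 15): e=[-17,111,67] → ·
    (3,8)@(7, 17): e=[65,87,9] → #
    (6,8)@(13, 17): e=[5,81,75] → #
    (7,8)@(15, 17): e=[-15,79,97] → ·
    (3,9)@(7, 19): e=[87,57,17] → #
    (7,9)@(15, 19): e=[7,49,105] → #
    (8,9)@(17, 19): e=[-13,47,127] → ·
    (2,10)@(5, 21): e=[129,29,3] → #
  covered (20 px):
    · · · · · · · · · · · ·
    · · · · · · · · · · · ·
    · · · · · · · · · · · ·
    · · · · · · · · · · · ·
    · · · · · · · · · · · ·
    · · · · · · · · · · · ·
    · · · · # · · · · · · ·
    · · · # # # · · · · · ·
    · · · # # # # · · · · ·
    · · · # # # # # · · · ·
    · · # # # # # # # · · ·
    · · · · · · · · · · · ·

Final: [145,15,1]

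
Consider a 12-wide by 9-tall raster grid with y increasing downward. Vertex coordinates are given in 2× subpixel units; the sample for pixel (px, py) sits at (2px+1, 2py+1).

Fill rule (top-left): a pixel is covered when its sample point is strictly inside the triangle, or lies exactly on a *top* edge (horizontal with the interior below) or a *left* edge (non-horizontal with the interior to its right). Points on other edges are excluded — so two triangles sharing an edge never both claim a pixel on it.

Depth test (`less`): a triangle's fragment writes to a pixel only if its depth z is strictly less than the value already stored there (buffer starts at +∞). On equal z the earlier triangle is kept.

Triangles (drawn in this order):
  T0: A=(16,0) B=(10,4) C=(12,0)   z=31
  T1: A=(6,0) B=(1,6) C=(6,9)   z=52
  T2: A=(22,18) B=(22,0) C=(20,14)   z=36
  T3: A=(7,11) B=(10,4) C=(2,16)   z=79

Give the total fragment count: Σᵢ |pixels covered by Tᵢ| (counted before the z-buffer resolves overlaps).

T0:
  2·area = 16
  edge (16, 0)→(10, 4): d=(-6,4) right/bottom  bias=-1
  edge (10, 4)→(12, 0): d=(2,-4) top-left  bias=+0
  edge (12, 0)→(16, 0): d=(4,0) top-left  bias=+0
    (6,0)@(13, 1): e=[6,6,4] → X
    (7,0)@(15, 1): e=[-2,14,4] → .
    (5,1)@(11, 3): e=[2,2,12] → X
    (6,1)@(13, 3): e=[-6,10,12] → .
    (5,2)@(11, 5): e=[-10,6,20] → .
  covered (2 px):
    . . . . . . X . . . . .
    . . . . . X . . . . . .
    . . . . . . . . . . . .
    . . . . . . . . . . . .
    . . . . . . . . . . . .
    . . . . . . . . . . . .
    . . . . . . . . . . . .
    . . . . . . . . . . . .
    . . . . . . . . . . . .
T1:
  2·area = 45  (B↔C swapped to make it positive)
  edge (6, 0)→(6, 9): d=(0,9) right/bottom  bias=-1
  edge (6, 9)→(1, 6): d=(-5,-3) top-left  bias=+0
  edge (1, 6)→(6, 0): d=(5,-6) top-left  bias=+0
    (2,1)@(5, 3): e=[9,27,9] → X
    (3,1)@(7, 3): e=[-9,33,21] → .
    (1,2)@(3, 5): e=[27,11,7] → X
    (3,2)@(7, 5): e=[-9,23,31] → .
    (1,3)@(3, 7): e=[27,1,17] → X
    (3,3)@(7, 7): e=[-9,13,41] → .
    (1,4)@(3, 9): e=[27,-9,27] → .
    (2,4)@(5, 9): e=[9,-3,39] → .
  covered (5 px):
    . . . . . . . . . . . .
    . . X . . . . . . . . .
    . X X . . . . . . . . .
    . X X . . . . . . . . .
    . . . . . . . . . . . .
    . . . . . . . . . . . .
    . . . . . . . . . . . .
    . . . . . . . . . . . .
    . . . . . . . . . . . .
T2:
  2·area = 36  (B↔C swapped to make it positive)
  edge (22, 18)→(20, 14): d=(-2,-4) top-left  bias=+0
  edge (20, 14)→(22, 0): d=(2,-14) top-left  bias=+0
  edge (22, 0)→(22, 18): d=(0,18) right/bottom  bias=-1
    (10,3)@(21, 7): e=[18,0,18] → X  [on edge]
    (11,3)@(23, 7): e=[26,28,-18] → .
    (10,4)@(21, 9): e=[14,4,18] → X
    (11,4)@(23, 9): e=[22,32,-18] → .
    (10,5)@(21, 11): e=[10,8,18] → X
    (11,5)@(23, 11): e=[18,36,-18] → .
    (10,6)@(21, 13): e=[6,12,18] → X
    (11,6)@(23, 13): e=[14,40,-18] → .
    (10,7)@(21, 15): e=[2,16,18] → X
    (11,7)@(23, 15): e=[10,44,-18] → .
    (10,8)@(21, 17): e=[-2,20,18] → .
  covered (5 px):
    . . . . . . . . . . . .
    . . . . . . . . . . . .
    . . . . . . . . . . . .
    . . . . . . . . . . X .
    . . . . . . . . . . X .
    . . . . . . . . . . X .
    . . . . . . . . . . X .
    . . . . . . . . . . X .
    . . . . . . . . . . . .
T3:
  2·area = 20  (B↔C swapped to make it positive)
  edge (7, 11)→(2, 16): d=(-5,5) right/bottom  bias=-1
  edge (2, 16)→(10, 4): d=(8,-12) top-left  bias=+0
  edge (10, 4)→(7, 11): d=(-3,7) right/bottom  bias=-1
    (8,0)@(17, 1): e=[0,60,-40] → .  [on edge]
    (7,1)@(15, 3): e=[0,52,-32] → .  [on edge]
    (6,2)@(13, 5): e=[0,44,-24] → .  [on edge]
    (5,3)@(11, 7): e=[0,36,-16] → .  [on edge]
    (3,4)@(7, 9): e=[10,4,6] → X
    (4,4)@(9, 9): e=[0,28,-8] → .  [on edge]
    (3,5)@(7, 11): e=[0,20,0] → .  [on edge]
    (2,6)@(5, 13): e=[0,12,8] → .  [on edge]
    (1,7)@(3, 15): e=[0,4,16] → .  [on edge]
    (0,8)@(1, 17): e=[0,-4,24] → .  [on edge]
  covered (1 px):
    . . . . . . . . . . . .
    . . . . . . . . . . . .
    . . . . . . . . . . . .
    . . . . . . . . . . . .
    . . . X . . . . . . . .
    . . . . . . . . . . . .
    . . . . . . . . . . . .
    . . . . . . . . . . . .
    . . . . . . . . . . . .

Final: 13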